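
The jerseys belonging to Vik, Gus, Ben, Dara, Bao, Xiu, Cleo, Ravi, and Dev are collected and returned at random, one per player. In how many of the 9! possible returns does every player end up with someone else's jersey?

133496

This is the derangement count D_9: permutations of 9 items with no fixed point.
By inclusion–exclusion this is Σ_{j=0}^{9} (−1)^j C(9,j)·(9−j)!.
Computing: 362880 − 362880 + 181440 − 60480 + 15120 − 3024 + 504 − 72 + 9 − 1 = 133496.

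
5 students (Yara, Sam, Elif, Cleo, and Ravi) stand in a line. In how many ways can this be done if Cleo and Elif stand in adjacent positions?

Glue Cleo and Elif into one block (2 internal orders), leaving 4 units to arrange in a row.
So the count is 2·(4)! = 48.

48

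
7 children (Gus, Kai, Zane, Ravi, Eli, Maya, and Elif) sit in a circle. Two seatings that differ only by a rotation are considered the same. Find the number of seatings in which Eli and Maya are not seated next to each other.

480

All circular seatings of 7 people number (6)! = 720.
Seatings with Eli beside Maya: treat them as a block with 2 internal orders, giving 2 × (5)! = 240.
Subtracting, 720 − 240 = 480.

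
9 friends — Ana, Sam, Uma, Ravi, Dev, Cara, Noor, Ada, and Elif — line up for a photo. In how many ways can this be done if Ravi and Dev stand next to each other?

80640

Place the 7 others and the Ravi-Dev pair as 8 objects in a line; the pair has 2 internal arrangements.
So the count is 2·(8)! = 80640.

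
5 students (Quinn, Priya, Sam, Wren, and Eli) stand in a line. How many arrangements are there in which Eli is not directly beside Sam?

72

There are 5! = 120 arrangements in all. If Eli and Sam are adjacent, merging them into one block gives 2·(4)! = 48 arrangements.
So 120 − 48 = 72 arrangements keep them apart.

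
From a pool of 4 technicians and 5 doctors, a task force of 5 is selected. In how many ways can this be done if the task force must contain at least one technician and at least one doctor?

125

Total 5-person selections from all 9: C(9,5) = 126.
Selections missing a whole group: no technicians → C(5,5) = 1; no doctors → C(4,5) = 0.
Both groups omitted at once is impossible, so 126 − 1 = 125.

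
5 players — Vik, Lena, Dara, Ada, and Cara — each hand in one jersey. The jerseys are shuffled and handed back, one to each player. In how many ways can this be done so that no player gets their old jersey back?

44

Count assignments avoiding every fixed point. For any j of the 5 players fixed to their old jersey, the other 5−j can be arranged in (5−j)! ways.
By inclusion–exclusion this is Σ_{j=0}^{5} (−1)^j C(5,j)·(5−j)!.
Computing: 120 − 120 + 60 − 20 + 5 − 1 = 44.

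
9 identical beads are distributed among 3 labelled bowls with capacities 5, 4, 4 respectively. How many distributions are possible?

Without the upper bounds there are C(11,2) = 55 ways to split 9 among 3 bowls.
Subtract solutions that violate a single cap (substitute x_i' = x_i − (cap_i+1)): x_1 ≥ 6 gives C(5,2) = 10; x_2 ≥ 5 gives C(6,2) = 15; x_3 ≥ 5 gives C(6,2) = 15. Together 40.
No two caps can be exceeded simultaneously, so the pair terms are all 0.
By inclusion–exclusion the count is 55 − 40 + 0 = 15.

15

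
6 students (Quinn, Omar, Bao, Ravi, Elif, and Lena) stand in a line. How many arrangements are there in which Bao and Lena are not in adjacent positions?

There are 6! = 720 arrangements in all. If Bao and Lena are adjacent, merging them into one block gives 2·(5)! = 240 arrangements.
Complementary counting: 720 − 240 = 480.

480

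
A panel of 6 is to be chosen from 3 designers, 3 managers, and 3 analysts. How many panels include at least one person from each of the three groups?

Unrestricted: C(9,6) = 84 ways to pick any 6 of the 9.
Subtract selections that omit an entire group: no designers → C(6,6) = 1; no managers → C(6,6) = 1; no analysts → C(6,6) = 1.
Add back selections omitting two groups (i.e. drawn from a single group): C(3,6) + C(3,6) + C(3,6) = 0.
By inclusion–exclusion: 84 − 3 + 0 = 81.

81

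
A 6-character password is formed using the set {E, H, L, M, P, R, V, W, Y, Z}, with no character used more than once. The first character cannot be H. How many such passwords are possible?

136080

The first character has 10−1 = 9 choices (anything except H).
The remaining 5 characters are filled from the other 9 symbols without repetition: 9 × 8 × 7 × 6 × 5 = 15120.
Total: 9 × 15120 = 136080.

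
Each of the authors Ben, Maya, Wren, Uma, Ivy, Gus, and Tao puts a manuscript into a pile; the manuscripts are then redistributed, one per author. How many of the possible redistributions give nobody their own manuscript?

This is the derangement count D_7: permutations of 7 items with no fixed point.
By inclusion–exclusion this is Σ_{j=0}^{7} (−1)^j C(7,j)·(7−j)!.
Computing: 5040 − 5040 + 2520 − 840 + 210 − 42 + 7 − 1 = 1854.

1854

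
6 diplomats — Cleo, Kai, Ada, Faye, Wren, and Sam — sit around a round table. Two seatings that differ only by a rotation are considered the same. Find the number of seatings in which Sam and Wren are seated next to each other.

Treat {Sam, Wren} as one unit (2 internal orders) and seat the resulting 5 units around the table: (4)! circular arrangements.
So 2 × (4)! = 2 × 24 = 48.

48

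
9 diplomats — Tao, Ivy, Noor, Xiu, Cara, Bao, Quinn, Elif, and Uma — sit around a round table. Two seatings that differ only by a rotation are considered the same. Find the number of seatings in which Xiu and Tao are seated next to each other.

10080

Treat {Xiu, Tao} as one unit (2 internal orders) and seat the resulting 8 units around the table: (7)! circular arrangements.
So 2 × (7)! = 2 × 5040 = 10080.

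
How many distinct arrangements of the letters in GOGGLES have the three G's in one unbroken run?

120

Treat the 3 copies of G as a single block. The multiset to arrange is then {GGG, E, L, O, S}, 5 items in all.
All 5 items are distinct, so there are (5)! = 120 arrangements.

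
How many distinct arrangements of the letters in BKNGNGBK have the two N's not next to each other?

1890

Total arrangements of BKNGNGBK: 8!/(2!·2!·2!·2!) = 2520.
If the two N's are adjacent, glue them into one block, leaving 7 items to arrange: (7)!/(2!·2!·2!) = 630 ways.
Hence 2520 − 630 = 1890.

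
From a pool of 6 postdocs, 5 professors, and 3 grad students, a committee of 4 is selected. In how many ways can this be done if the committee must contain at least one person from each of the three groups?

495

Total 4-person selections from all 14: C(14,4) = 1001.
Subtract selections that omit an entire group: no postdocs → C(8,4) = 70; no professors → C(9,4) = 126; no grad students → C(11,4) = 330.
Add back selections omitting two groups (i.e. drawn from a single group): C(6,4) + C(5,4) + C(3,4) = 20.
By inclusion–exclusion: 1001 − 526 + 20 = 495.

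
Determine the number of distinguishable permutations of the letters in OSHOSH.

OSHOSH has 6 letters with H appearing twice, O appearing twice, and S appearing twice.
The number of distinct arrangements is 6!/(2!·2!·2!) = 720/8 = 90.

90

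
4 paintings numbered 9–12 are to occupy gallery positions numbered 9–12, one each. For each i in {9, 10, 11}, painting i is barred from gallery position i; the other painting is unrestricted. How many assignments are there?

Let Aᵢ (for i ∈ {9, 10, 11}) be the placements that put painting i in its forbidden gallery position. Any j of these fix j positions, leaving (4−j)! ways to fill the rest, and there are C(3,j) ways to pick which j.
By inclusion–exclusion, the number of valid placements is Σ_{j=0}^{3} (−1)^j C(3,j)·(4−j)!.
Computing: 24 − 18 + 6 − 1 = 11.

11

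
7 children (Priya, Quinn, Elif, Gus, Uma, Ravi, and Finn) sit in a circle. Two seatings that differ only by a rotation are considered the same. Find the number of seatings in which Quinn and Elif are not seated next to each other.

Without the restriction there are (6)! = 720 seatings.
Those with Quinn next to Elif: fuse the pair into one unit and seat 6 units around a circle — 2·(5)! = 240.
Subtracting, 720 − 240 = 480.

480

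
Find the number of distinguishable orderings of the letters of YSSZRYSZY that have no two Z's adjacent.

There are 9!/(3!·3!·2!) = 5040 arrangements of YSSZRYSZY in total.
If the two Z's are adjacent, glue them into one block, leaving 8 items to arrange: (8)!/(3!·3!) = 1120 ways.
Hence 5040 − 1120 = 3920.

3920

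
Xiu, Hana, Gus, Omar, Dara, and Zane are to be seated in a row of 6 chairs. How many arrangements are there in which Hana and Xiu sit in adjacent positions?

Treat {Hana, Xiu} as a single unit. There are 5 units to order, and the pair itself can be ordered 2 ways.
So the count is 2·(5)! = 240.

240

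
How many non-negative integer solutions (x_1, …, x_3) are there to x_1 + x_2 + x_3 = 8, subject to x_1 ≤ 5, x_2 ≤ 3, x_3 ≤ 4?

14

By stars and bars, unrestricted non-negative solutions to x_1+…+x_3 = 8 number C(8+2,2) = 45.
Subtract solutions that violate a single cap (substitute x_i' = x_i − (cap_i+1)): x_1 ≥ 6 gives C(4,2) = 6; x_2 ≥ 4 gives C(6,2) = 15; x_3 ≥ 5 gives C(5,2) = 10. Together 31.
No two caps can be exceeded simultaneously, so the pair terms are all 0.
By inclusion–exclusion the count is 45 − 31 + 0 = 14.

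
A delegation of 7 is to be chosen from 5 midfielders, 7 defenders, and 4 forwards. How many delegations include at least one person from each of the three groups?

With no constraint there are C(16,7) = 11440 possible selections.
Subtract selections that omit an entire group: no midfielders → C(11,7) = 330; no defenders → C(9,7) = 36; no forwards → C(12,7) = 792.
Add back selections omitting two groups (i.e. drawn from a single group): C(5,7) + C(7,7) + C(4,7) = 1.
By inclusion–exclusion: 11440 − 1158 + 1 = 10283.

10283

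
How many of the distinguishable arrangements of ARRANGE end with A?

With the last slot taken by A, it remains to arrange the other 6 letters (RRANGE).
Those 6 letters have R appearing twice, giving (6)!/(2!) = 360.

360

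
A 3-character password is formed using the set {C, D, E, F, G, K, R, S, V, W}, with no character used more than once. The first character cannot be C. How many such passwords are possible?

648

The first character has 10−1 = 9 choices (anything except C).
The remaining 2 characters are filled from the other 9 symbols without repetition: 9 × 8 = 72.
Total: 9 × 72 = 648.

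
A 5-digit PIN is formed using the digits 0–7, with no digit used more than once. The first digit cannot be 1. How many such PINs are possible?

5880

The first digit has 8−1 = 7 choices (anything except 1).
The remaining 4 digits are filled from the other 7 symbols without repetition: 7 × 6 × 5 × 4 = 840.
Total: 7 × 840 = 5880.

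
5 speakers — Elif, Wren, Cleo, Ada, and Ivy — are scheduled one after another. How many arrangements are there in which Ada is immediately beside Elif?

48

Treat {Ada, Elif} as a single unit. There are 4 units to order, and the pair itself can be ordered 2 ways.
That gives 2 × 4! = 2 × 24 = 48.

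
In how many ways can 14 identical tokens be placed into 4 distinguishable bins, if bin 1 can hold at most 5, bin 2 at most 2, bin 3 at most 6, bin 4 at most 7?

Ignoring the caps, the number of non-negative solutions to x_1+…+x_4 = 14 is C(17,3) = 680.
Subtract solutions that violate a single cap (substitute x_i' = x_i − (cap_i+1)): x_1 ≥ 6 gives C(11,3) = 165; x_2 ≥ 3 gives C(14,3) = 364; x_3 ≥ 7 gives C(10,3) = 120; x_4 ≥ 8 gives C(9,3) = 84. Together 733.
Add back pairs where two caps are both exceeded: 56 + 4 + 1 + 35 + 20 + 0 = 116.
By inclusion–exclusion the count is 680 − 733 + 116 = 63.

63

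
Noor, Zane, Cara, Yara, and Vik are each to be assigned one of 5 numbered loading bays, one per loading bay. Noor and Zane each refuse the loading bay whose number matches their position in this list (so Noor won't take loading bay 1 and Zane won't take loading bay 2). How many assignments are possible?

78

Let Aᵢ (for i ∈ {1, 2}) be the placements that put person i in their forbidden loading bay. Any j of these fix j positions, leaving (5−j)! ways to fill the rest, and there are C(2,j) ways to pick which j.
By inclusion–exclusion, the number of valid placements is Σ_{j=0}^{2} (−1)^j C(2,j)·(5−j)!.
Computing: 120 − 48 + 6 = 78.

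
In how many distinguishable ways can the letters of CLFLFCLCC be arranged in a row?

1260

CLFLFCLCC has 9 letters with C appearing 4 times, F appearing twice, and L appearing 3 times.
Dividing 9! = 362880 by 4!·3!·2! = 288 for the repeated letters gives 1260.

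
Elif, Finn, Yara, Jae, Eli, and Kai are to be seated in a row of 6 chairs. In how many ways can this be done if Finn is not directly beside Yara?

There are 6! = 720 arrangements in all. If Finn and Yara are adjacent, merging them into one block gives 2·(5)! = 240 arrangements.
So 720 − 240 = 480 arrangements keep them apart.

480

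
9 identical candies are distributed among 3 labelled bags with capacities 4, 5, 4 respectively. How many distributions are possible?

By stars and bars, unrestricted non-negative solutions to x_1+…+x_3 = 9 number C(9+2,2) = 55.
Subtract solutions that violate a single cap (substitute x_i' = x_i − (cap_i+1)): x_1 ≥ 5 gives C(6,2) = 15; x_2 ≥ 6 gives C(5,2) = 10; x_3 ≥ 5 gives C(6,2) = 15. Together 40.
No two caps can be exceeded simultaneously, so the pair terms are all 0.
By inclusion–exclusion the count is 55 − 40 + 0 = 15.

15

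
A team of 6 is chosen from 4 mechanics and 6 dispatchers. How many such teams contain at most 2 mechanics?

Split by how many mechanics are chosen (0 through 2).
Sum: C(4,0)·C(6,6) + C(4,1)·C(6,5) + C(4,2)·C(6,4) = 1 + 24 + 90 = 115.

115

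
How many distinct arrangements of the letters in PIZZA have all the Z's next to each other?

24

Treat the 2 copies of Z as a single block. The multiset to arrange is then {ZZ, A, I, P}, 4 items in all.
All 4 items are distinct, so there are (4)! = 24 arrangements.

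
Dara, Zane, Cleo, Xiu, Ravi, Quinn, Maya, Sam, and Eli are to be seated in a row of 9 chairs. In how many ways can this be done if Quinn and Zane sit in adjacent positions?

Place the 7 others and the Quinn-Zane pair as 8 objects in a line; the pair has 2 internal arrangements.
So the count is 2·(8)! = 80640.

80640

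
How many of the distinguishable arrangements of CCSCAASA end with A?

210

Fix A in the last position and arrange the remaining 7 letters.
Those 7 letters have A appearing twice, C appearing 3 times, and S appearing twice, giving (7)!/(3!·2!·2!) = 210.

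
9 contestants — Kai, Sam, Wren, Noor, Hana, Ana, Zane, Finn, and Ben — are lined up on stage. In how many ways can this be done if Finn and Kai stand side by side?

80640

Place the 7 others and the Finn-Kai pair as 8 objects in a line; the pair has 2 internal arrangements.
So the count is 2·(8)! = 80640.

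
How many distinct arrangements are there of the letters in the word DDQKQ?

30

Letter multiplicities in DDQKQ: D×2, K×1, Q×2.
Dividing 5! = 120 by 2!·2! = 4 for the repeated letters gives 30.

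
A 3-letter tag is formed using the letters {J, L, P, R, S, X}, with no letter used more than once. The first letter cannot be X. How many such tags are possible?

100

The first letter has 6−1 = 5 choices (anything except X).
The remaining 2 letters are filled from the other 5 symbols without repetition: 5 × 4 = 20.
Total: 5 × 20 = 100.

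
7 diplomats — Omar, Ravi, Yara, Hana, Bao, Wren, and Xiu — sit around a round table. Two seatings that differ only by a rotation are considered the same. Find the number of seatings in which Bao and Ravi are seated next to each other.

240

Glue Bao and Ravi into a block (2 internal orders). Seating 6 units around a circle gives (5)! arrangements.
So 2 × (5)! = 2 × 120 = 240.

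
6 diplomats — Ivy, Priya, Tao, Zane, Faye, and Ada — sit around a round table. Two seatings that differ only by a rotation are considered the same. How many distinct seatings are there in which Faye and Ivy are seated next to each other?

Glue Faye and Ivy into a block (2 internal orders). Seating 5 units around a circle gives (4)! arrangements.
So 2 × (4)! = 2 × 24 = 48.

48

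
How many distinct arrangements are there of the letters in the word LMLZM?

30

The 5 letters of LMLZM have repeats: L appearing twice and M appearing twice.
Dividing 5! = 120 by 2!·2! = 4 for the repeated letters gives 30.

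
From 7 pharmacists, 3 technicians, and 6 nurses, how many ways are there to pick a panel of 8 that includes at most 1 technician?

Split by how many technicians are chosen (0 through 1).
Sum: C(3,0)·C(13,8) + C(3,1)·C(13,7) = 1287 + 5148 = 6435.

6435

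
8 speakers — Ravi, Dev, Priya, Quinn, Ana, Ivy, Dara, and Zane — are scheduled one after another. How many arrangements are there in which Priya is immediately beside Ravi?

10080

Glue Priya and Ravi into one block (2 internal orders), leaving 7 units to arrange in a row.
That gives 2 × 7! = 2 × 5040 = 10080.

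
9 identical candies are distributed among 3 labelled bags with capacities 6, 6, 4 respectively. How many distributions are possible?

Without the upper bounds there are C(11,2) = 55 ways to split 9 among 3 bags.
Subtract solutions that violate a single cap (substitute x_i' = x_i − (cap_i+1)): x_1 ≥ 7 gives C(4,2) = 6; x_2 ≥ 7 gives C(4,2) = 6; x_3 ≥ 5 gives C(6,2) = 15. Together 27.
No two caps can be exceeded simultaneously, so the pair terms are all 0.
By inclusion–exclusion the count is 55 − 27 + 0 = 28.

28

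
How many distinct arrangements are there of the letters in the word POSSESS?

Letter multiplicities in POSSESS: E×1, O×1, P×1, S×4.
So there are 7! / (4!) = 210 distinguishable arrangements.

210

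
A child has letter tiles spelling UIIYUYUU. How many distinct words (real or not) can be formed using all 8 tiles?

420

The 8 letters of UIIYUYUU have repeats: I appearing twice, U appearing 4 times, and Y appearing twice.
So there are 8! / (4!·2!·2!) = 420 distinguishable arrangements.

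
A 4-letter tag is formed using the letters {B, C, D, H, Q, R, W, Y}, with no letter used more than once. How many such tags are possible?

1680

With no repetition, fill the 4 letters in order: 8 choices, then 7, down to 5.
8 × 7 × 6 × 5 = 1680.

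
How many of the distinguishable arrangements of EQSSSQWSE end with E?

With the last slot taken by E, it remains to arrange the other 8 letters (QSSSQWSE).
Those 8 letters have Q appearing twice and S appearing 4 times, giving (8)!/(4!·2!) = 840.

840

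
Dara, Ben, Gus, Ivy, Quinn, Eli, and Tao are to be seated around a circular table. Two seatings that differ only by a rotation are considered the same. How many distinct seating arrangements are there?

Fix one person's seat to break rotational symmetry; the remaining 6 people can be arranged in (6)! = 720 ways.

720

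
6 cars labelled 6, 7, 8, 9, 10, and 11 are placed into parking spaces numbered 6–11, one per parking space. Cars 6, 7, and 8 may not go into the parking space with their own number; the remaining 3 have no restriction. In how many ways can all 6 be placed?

426

Let Aᵢ (for i ∈ {6, 7, 8}) be the placements that put car i in its forbidden parking space. Any j of these fix j positions, leaving (6−j)! ways to fill the rest, and there are C(3,j) ways to pick which j.
By inclusion–exclusion, the number of valid placements is Σ_{j=0}^{3} (−1)^j C(3,j)·(6−j)!.
Computing: 720 − 360 + 72 − 6 = 426.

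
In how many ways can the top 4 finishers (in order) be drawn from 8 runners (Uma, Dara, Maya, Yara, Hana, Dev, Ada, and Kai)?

1680

There are 8 choices for 1st place, 7 for 2nd, and so on down to 5 for position 4.
That gives 8 × 7 × 6 × 5 = 1680.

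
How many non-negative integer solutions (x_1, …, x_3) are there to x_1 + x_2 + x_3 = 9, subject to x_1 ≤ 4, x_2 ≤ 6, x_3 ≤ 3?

14

By stars and bars, unrestricted non-negative solutions to x_1+…+x_3 = 9 number C(9+2,2) = 55.
Subtract solutions that violate a single cap (substitute x_i' = x_i − (cap_i+1)): x_1 ≥ 5 gives C(6,2) = 15; x_2 ≥ 7 gives C(4,2) = 6; x_3 ≥ 4 gives C(7,2) = 21. Together 42.
Add back pairs where two caps are both exceeded: 0 + 1 + 0 = 1.
By inclusion–exclusion the count is 55 − 42 + 1 = 14.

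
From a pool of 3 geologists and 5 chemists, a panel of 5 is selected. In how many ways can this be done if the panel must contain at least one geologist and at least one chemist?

With no constraint there are C(8,5) = 56 possible selections.
Subtract selections that omit an entire group: no geologists → C(5,5) = 1; no chemists → C(3,5) = 0.
Both groups omitted at once is impossible, so 56 − 1 = 55.

55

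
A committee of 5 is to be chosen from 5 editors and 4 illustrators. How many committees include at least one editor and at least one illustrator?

125

With no constraint there are C(9,5) = 126 possible selections.
Selections missing a whole group: no editors → C(4,5) = 0; no illustrators → C(5,5) = 1.
Both groups omitted at once is impossible, so 126 − 1 = 125.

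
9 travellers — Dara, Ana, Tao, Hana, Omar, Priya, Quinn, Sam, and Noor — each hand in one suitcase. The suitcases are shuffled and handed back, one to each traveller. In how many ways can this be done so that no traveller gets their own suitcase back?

Let Aᵢ be the assignments in which traveller i gets their own suitcase. We want the size of the complement of A₁∪…∪A_9.
By inclusion–exclusion this is Σ_{j=0}^{9} (−1)^j C(9,j)·(9−j)!.
Computing: 362880 − 362880 + 181440 − 60480 + 15120 − 3024 + 504 − 72 + 9 − 1 = 133496.

133496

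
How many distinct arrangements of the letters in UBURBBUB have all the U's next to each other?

Treat the 3 copies of U as a single block. The multiset to arrange is then {UUU, B, B, B, B, R}, 6 items in all.
That gives (6)!/(4!) = 30 arrangements.

30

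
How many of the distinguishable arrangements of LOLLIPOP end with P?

420

Fix P in the last position and arrange the remaining 7 letters.
Those 7 letters have L appearing 3 times and O appearing twice, giving (7)!/(3!·2!) = 420.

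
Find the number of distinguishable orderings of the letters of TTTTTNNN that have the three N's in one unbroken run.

Treat the 3 copies of N as a single block. The multiset to arrange is then {NNN, T, T, T, T, T}, 6 items in all.
That gives (6)!/(5!) = 6 arrangements.

6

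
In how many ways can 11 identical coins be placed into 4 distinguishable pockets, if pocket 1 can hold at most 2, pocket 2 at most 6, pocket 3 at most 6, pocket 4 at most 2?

36

Ignoring the caps, the number of non-negative solutions to x_1+…+x_4 = 11 is C(14,3) = 364.
Subtract solutions that violate a single cap (substitute x_i' = x_i − (cap_i+1)): x_1 ≥ 3 gives C(11,3) = 165; x_2 ≥ 7 gives C(7,3) = 35; x_3 ≥ 7 gives C(7,3) = 35; x_4 ≥ 3 gives C(11,3) = 165. Together 400.
Add back pairs where two caps are both exceeded: 4 + 4 + 56 + 0 + 4 + 4 = 72.
By inclusion–exclusion the count is 364 − 400 + 72 = 36.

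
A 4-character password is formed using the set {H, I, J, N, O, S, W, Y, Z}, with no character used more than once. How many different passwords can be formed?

3024

Choose and order 4 of the 9 symbols: the first character has 9 options, the next 8, then 7, 6.
9 × 8 × 7 × 6 = 3024.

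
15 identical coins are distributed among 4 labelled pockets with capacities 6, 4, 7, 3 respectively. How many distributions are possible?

51

Ignoring the caps, the number of non-negative solutions to x_1+…+x_4 = 15 is C(18,3) = 816.
Subtract solutions that violate a single cap (substitute x_i' = x_i − (cap_i+1)): x_1 ≥ 7 gives C(11,3) = 165; x_2 ≥ 5 gives C(13,3) = 286; x_3 ≥ 8 gives C(10,3) = 120; x_4 ≥ 4 gives C(14,3) = 364. Together 935.
Add back pairs where two caps are both exceeded: 20 + 1 + 35 + 10 + 84 + 20 = 170.
By inclusion–exclusion the count is 816 − 935 + 170 = 51.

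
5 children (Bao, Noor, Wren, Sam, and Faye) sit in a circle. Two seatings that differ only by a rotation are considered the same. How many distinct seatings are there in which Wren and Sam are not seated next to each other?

12

Without the restriction there are (4)! = 24 seatings.
Seatings with Wren beside Sam: treat them as a block with 2 internal orders, giving 2 × (3)! = 12.
Subtracting, 24 − 12 = 12.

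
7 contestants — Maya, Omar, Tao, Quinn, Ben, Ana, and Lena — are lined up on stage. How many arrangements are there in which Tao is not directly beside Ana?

There are 7! = 5040 arrangements in all. If Tao and Ana are adjacent, merging them into one block gives 2·(6)! = 1440 arrangements.
So 5040 − 1440 = 3600 arrangements keep them apart.

3600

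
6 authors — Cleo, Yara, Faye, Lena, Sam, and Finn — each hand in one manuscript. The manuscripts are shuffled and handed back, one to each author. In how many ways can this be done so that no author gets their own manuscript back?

Let Aᵢ be the assignments in which author i gets their own manuscript. We want the size of the complement of A₁∪…∪A_6.
By inclusion–exclusion this is Σ_{j=0}^{6} (−1)^j C(6,j)·(6−j)!.
Computing: 720 − 720 + 360 − 120 + 30 − 6 + 1 = 265.

265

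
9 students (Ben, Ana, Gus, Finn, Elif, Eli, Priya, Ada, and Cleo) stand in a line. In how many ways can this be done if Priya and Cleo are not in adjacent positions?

282240

Of the 9! = 362880 arrangements, those with Priya and Cleo adjacent number 2 × 8! = 80640 (treat the pair as a block with 2 internal orders).
Complementary counting: 362880 − 80640 = 282240.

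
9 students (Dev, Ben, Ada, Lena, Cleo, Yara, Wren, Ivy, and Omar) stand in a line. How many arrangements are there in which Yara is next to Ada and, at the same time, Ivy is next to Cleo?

Treat {Yara,Ada} as one block (2 orders) and {Ivy,Cleo} as another (2 orders).
That leaves 7 units to arrange: 2 × 2 × 7! = 4 × 5040 = 20160.

20160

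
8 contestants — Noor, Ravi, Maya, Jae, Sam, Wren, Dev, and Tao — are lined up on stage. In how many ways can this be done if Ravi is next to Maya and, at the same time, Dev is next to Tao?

Treat {Ravi,Maya} as one block (2 orders) and {Dev,Tao} as another (2 orders).
That leaves 6 units to arrange: 2 × 2 × 6! = 4 × 720 = 2880.

2880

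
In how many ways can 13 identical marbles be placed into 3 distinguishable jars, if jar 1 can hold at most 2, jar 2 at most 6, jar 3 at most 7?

6

By stars and bars, unrestricted non-negative solutions to x_1+…+x_3 = 13 number C(13+2,2) = 105.
Subtract solutions that violate a single cap (substitute x_i' = x_i − (cap_i+1)): x_1 ≥ 3 gives C(12,2) = 66; x_2 ≥ 7 gives C(8,2) = 28; x_3 ≥ 8 gives C(7,2) = 21. Together 115.
Add back pairs where two caps are both exceeded: 10 + 6 + 0 = 16.
By inclusion–exclusion the count is 105 − 115 + 16 = 6.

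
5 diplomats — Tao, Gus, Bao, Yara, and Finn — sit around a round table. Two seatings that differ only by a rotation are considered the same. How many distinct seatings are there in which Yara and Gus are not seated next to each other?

12

All circular seatings of 5 people number (4)! = 24.
Seatings with Yara beside Gus: treat them as a block with 2 internal orders, giving 2 × (3)! = 12.
Subtracting, 24 − 12 = 12.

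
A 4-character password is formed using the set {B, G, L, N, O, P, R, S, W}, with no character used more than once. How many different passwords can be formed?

3024

This is a permutation of 4 out of 9: P(9,4) = 9!/5!.
9 × 8 × 7 × 6 = 3024.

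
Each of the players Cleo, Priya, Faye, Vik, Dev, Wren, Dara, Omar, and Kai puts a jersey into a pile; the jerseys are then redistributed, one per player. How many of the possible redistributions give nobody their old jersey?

Let Aᵢ be the assignments in which player i gets their old jersey. We want the size of the complement of A₁∪…∪A_9.
By inclusion–exclusion this is Σ_{j=0}^{9} (−1)^j C(9,j)·(9−j)!.
Computing: 362880 − 362880 + 181440 − 60480 + 15120 − 3024 + 504 − 72 + 9 − 1 = 133496.

133496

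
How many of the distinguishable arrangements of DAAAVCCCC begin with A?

840

With the first slot taken by A, it remains to arrange the other 8 letters (DAAVCCCC).
Those 8 letters have A appearing twice and C appearing 4 times, giving (8)!/(4!·2!) = 840.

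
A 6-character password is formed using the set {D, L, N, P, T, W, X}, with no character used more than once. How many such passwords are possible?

Choose and order 6 of the 7 symbols: the first character has 7 options, the next 6, and so on down to 2.
7 × 6 × 5 × 4 × 3 × 2 = 5040.

5040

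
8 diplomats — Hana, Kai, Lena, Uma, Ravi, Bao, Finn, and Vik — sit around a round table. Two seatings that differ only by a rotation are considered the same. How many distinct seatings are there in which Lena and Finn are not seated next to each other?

All circular seatings of 8 people number (7)! = 5040.
Seatings with Lena beside Finn: treat them as a block with 2 internal orders, giving 2 × (6)! = 1440.
Subtracting, 5040 − 1440 = 3600.

3600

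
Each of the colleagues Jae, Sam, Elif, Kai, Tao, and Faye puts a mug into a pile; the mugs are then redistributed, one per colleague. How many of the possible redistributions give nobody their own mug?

Let Aᵢ be the assignments in which colleague i gets their own mug. We want the size of the complement of A₁∪…∪A_6.
By inclusion–exclusion this is Σ_{j=0}^{6} (−1)^j C(6,j)·(6−j)!.
Computing: 720 − 720 + 360 − 120 + 30 − 6 + 1 = 265.

265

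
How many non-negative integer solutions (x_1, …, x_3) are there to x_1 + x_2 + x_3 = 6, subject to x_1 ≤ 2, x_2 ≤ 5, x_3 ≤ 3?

Ignoring the caps, the number of non-negative solutions to x_1+…+x_3 = 6 is C(8,2) = 28.
Subtract solutions that violate a single cap (substitute x_i' = x_i − (cap_i+1)): x_1 ≥ 3 gives C(5,2) = 10; x_2 ≥ 6 gives C(2,2) = 1; x_3 ≥ 4 gives C(4,2) = 6. Together 17.
No two caps can be exceeded simultaneously, so the pair terms are all 0.
By inclusion–exclusion the count is 28 − 17 + 0 = 11.

11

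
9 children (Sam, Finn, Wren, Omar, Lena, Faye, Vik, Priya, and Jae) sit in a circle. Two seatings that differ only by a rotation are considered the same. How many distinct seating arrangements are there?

Fix one person's seat to break rotational symmetry; the remaining 8 people can be arranged in (8)! = 40320 ways.

40320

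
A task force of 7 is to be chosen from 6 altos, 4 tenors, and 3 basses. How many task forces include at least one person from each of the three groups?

Unrestricted: C(13,7) = 1716 ways to pick any 7 of the 13.
Selections missing a whole group: no altos → C(7,7) = 1; no tenors → C(9,7) = 36; no basses → C(10,7) = 120.
Add back selections omitting two groups (i.e. drawn from a single group): C(6,7) + C(4,7) + C(3,7) = 0.
By inclusion–exclusion: 1716 − 157 + 0 = 1559.

1559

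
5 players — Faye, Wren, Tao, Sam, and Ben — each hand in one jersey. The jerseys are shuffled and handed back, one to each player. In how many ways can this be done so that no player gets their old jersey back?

Count assignments avoiding every fixed point. For any j of the 5 players fixed to their old jersey, the other 5−j can be arranged in (5−j)! ways.
By inclusion–exclusion this is Σ_{j=0}^{5} (−1)^j C(5,j)·(5−j)!.
Computing: 120 − 120 + 60 − 20 + 5 − 1 = 44.

44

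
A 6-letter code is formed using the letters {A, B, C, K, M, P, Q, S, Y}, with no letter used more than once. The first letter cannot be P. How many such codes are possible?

53760

The first letter has 9−1 = 8 choices (anything except P).
The remaining 5 letters are filled from the other 8 symbols without repetition: 8 × 7 × 6 × 5 × 4 = 6720.
Total: 8 × 6720 = 53760.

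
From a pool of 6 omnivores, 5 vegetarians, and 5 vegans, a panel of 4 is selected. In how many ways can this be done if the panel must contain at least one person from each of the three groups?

Total 4-person selections from all 16: C(16,4) = 1820.
Selections missing a whole group: no omnivores → C(10,4) = 210; no vegetarians → C(11,4) = 330; no vegans → C(11,4) = 330.
Add back selections omitting two groups (i.e. drawn from a single group): C(6,4) + C(5,4) + C(5,4) = 25.
By inclusion–exclusion: 1820 − 870 + 25 = 975.

975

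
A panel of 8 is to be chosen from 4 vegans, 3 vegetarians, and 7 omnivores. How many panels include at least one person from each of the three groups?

Total 8-person selections from all 14: C(14,8) = 3003.
Selections missing a whole group: no vegans → C(10,8) = 45; no vegetarians → C(11,8) = 165; no omnivores → C(7,8) = 0.
Add back selections omitting two groups (i.e. drawn from a single group): C(4,8) + C(3,8) + C(7,8) = 0.
By inclusion–exclusion: 3003 − 210 + 0 = 2793.

2793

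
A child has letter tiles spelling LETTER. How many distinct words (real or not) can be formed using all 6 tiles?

Letter multiplicities in LETTER: E×2, L×1, R×1, T×2.
Dividing 6! = 720 by 2!·2! = 4 for the repeated letters gives 180.

180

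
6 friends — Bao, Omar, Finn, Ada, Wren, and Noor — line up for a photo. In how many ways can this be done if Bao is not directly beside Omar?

There are 6! = 720 arrangements in all. If Bao and Omar are adjacent, merging them into one block gives 2·(5)! = 240 arrangements.
Complementary counting: 720 − 240 = 480.

480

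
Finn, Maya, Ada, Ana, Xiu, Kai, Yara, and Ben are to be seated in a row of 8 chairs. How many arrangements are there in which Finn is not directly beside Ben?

Of the 8! = 40320 arrangements, those with Finn and Ben adjacent number 2 × 7! = 10080 (treat the pair as a block with 2 internal orders).
Complementary counting: 40320 − 10080 = 30240.

30240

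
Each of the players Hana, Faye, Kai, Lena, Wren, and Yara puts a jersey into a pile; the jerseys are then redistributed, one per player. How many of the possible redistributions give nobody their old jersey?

This is the derangement count D_6: permutations of 6 items with no fixed point.
By inclusion–exclusion this is Σ_{j=0}^{6} (−1)^j C(6,j)·(6−j)!.
Computing: 720 − 720 + 360 − 120 + 30 − 6 + 1 = 265.

265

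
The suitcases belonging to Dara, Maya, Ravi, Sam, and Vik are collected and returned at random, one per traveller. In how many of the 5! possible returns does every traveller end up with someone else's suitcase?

44

This is the derangement count D_5: permutations of 5 items with no fixed point.
By inclusion–exclusion this is Σ_{j=0}^{5} (−1)^j C(5,j)·(5−j)!.
Computing: 120 − 120 + 60 − 20 + 5 − 1 = 44.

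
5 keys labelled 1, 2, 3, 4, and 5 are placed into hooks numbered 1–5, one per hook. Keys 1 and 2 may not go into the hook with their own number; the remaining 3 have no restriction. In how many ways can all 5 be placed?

78

Let Aᵢ (for i ∈ {1, 2}) be the placements that put key i in its forbidden hook. Any j of these fix j positions, leaving (5−j)! ways to fill the rest, and there are C(2,j) ways to pick which j.
By inclusion–exclusion, the number of valid placements is Σ_{j=0}^{2} (−1)^j C(2,j)·(5−j)!.
Computing: 120 − 48 + 6 = 78.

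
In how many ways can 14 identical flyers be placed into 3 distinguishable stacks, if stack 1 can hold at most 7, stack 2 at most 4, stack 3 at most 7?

15

By stars and bars, unrestricted non-negative solutions to x_1+…+x_3 = 14 number C(14+2,2) = 120.
Subtract solutions that violate a single cap (substitute x_i' = x_i − (cap_i+1)): x_1 ≥ 8 gives C(8,2) = 28; x_2 ≥ 5 gives C(11,2) = 55; x_3 ≥ 8 gives C(8,2) = 28. Together 111.
Add back pairs where two caps are both exceeded: 3 + 0 + 3 = 6.
By inclusion–exclusion the count is 120 − 111 + 6 = 15.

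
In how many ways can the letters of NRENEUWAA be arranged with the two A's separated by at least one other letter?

35280

Total arrangements of NRENEUWAA: 9!/(2!·2!·2!) = 45360.
If the two A's are adjacent, glue them into one block, leaving 8 items to arrange: (8)!/(2!·2!) = 10080 ways.
Hence 45360 − 10080 = 35280.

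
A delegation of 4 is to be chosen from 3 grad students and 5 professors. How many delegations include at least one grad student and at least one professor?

65

Total 4-person selections from all 8: C(8,4) = 70.
Subtract selections that omit an entire group: no grad students → C(5,4) = 5; no professors → C(3,4) = 0.
Both groups omitted at once is impossible, so 70 − 5 = 65.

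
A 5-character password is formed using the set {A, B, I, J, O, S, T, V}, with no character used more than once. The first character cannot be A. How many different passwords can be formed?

The first character has 8−1 = 7 choices (anything except A).
The remaining 4 characters are filled from the other 7 symbols without repetition: 7 × 6 × 5 × 4 = 840.
Total: 7 × 840 = 5880.

5880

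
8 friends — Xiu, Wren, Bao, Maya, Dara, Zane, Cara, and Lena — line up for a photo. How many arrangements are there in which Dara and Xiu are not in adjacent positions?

30240

Of the 8! = 40320 arrangements, those with Dara and Xiu adjacent number 2 × 7! = 10080 (treat the pair as a block with 2 internal orders).
Complementary counting: 40320 − 10080 = 30240.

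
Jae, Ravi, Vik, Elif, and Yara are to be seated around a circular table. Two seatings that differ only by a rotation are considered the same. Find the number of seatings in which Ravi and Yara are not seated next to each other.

12

Without the restriction there are (4)! = 24 seatings.
Seatings with Ravi beside Yara: treat them as a block with 2 internal orders, giving 2 × (3)! = 12.
Subtracting, 24 − 12 = 12.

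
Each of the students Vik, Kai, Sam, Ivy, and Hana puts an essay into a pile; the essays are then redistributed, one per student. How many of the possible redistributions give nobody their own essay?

44

Count assignments avoiding every fixed point. For any j of the 5 students fixed to their own essay, the other 5−j can be arranged in (5−j)! ways.
By inclusion–exclusion this is Σ_{j=0}^{5} (−1)^j C(5,j)·(5−j)!.
Computing: 120 − 120 + 60 − 20 + 5 − 1 = 44.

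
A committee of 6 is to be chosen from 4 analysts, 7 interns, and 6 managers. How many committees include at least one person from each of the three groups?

With no constraint there are C(17,6) = 12376 possible selections.
Selections missing a whole group: no analysts → C(13,6) = 1716; no interns → C(10,6) = 210; no managers → C(11,6) = 462.
Add back selections omitting two groups (i.e. drawn from a single group): C(4,6) + C(7,6) + C(6,6) = 8.
By inclusion–exclusion: 12376 − 2388 + 8 = 9996.

9996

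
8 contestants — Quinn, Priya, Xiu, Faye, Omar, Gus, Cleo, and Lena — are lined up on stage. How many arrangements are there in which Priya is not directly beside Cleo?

There are 8! = 40320 arrangements in all. If Priya and Cleo are adjacent, merging them into one block gives 2·(7)! = 10080 arrangements.
So 40320 − 10080 = 30240 arrangements keep them apart.

30240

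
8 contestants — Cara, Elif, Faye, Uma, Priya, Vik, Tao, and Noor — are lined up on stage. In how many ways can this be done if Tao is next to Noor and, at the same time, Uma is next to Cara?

Treat {Tao,Noor} as one block (2 orders) and {Uma,Cara} as another (2 orders).
That leaves 6 units to arrange: 2 × 2 × 6! = 4 × 720 = 2880.

2880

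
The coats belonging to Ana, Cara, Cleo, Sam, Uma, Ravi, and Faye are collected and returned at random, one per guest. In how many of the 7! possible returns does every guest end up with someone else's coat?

1854

This is the derangement count D_7: permutations of 7 items with no fixed point.
By inclusion–exclusion this is Σ_{j=0}^{7} (−1)^j C(7,j)·(7−j)!.
Computing: 5040 − 5040 + 2520 − 840 + 210 − 42 + 7 − 1 = 1854.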